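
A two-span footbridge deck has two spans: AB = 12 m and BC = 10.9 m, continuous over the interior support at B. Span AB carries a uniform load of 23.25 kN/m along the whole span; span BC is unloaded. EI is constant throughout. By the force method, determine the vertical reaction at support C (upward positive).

R_C = -20.12 kN

Release continuity at B by inserting a hinge; the redundant is the internal moment M_B. The primary structure is two simply-supported spans AB and BC.
Rotations at B on the released spans (each span's end-slope, ×1/EI):
  span AB: UDL 23.25: wL³/(24EI) = 1674/EI
  relative rotation θ_0 = (1674 + 0)/EI = 1674/EI
A unit hogging moment at B produces rotation L₁/(3EI) + L₂/(3EI) = 7.633/EI.
Compatibility: M_B·(L₁+L₂)/(3EI) = θ_0, giving M_B = 219.3 kN·m (hogging).
Span BC, ΣM about C: R_B^{BC}·10.9 = 0 + 219.3, so R_B^{BC} = 20.12 kN and R_C = 0 − 20.12 = -20.12 kN.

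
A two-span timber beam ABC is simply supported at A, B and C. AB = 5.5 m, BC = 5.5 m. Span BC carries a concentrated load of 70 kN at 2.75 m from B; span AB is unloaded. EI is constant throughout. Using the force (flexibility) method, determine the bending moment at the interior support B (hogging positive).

M_B = 36.09 kN·m

Take M_B as the redundant. Released structure: two simple spans AB and BC with a hinge at B.
Discontinuity in slope at B on the released structure — sum the simple-span end rotations:
  span BC: point load 70 at a = 2.75: Pab(L + b)/(6LEI) = 132.3/EI
  relative rotation θ_0 = (0 + 132.3)/EI = 132.3/EI
A unit hogging moment at B produces rotation L₁/(3EI) + L₂/(3EI) = 3.667/EI.
Slope continuity at B: θ_0 = M_B·3.667/EI, so M_B = 132.3/3.667 = 36.09 kN·m (hogging).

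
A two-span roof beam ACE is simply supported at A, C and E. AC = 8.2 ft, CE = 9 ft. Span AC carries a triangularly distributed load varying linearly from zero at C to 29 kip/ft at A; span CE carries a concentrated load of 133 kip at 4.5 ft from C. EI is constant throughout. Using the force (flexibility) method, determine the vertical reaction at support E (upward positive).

Insert a hinge at C; M_C is the redundant, and each span becomes simply supported.
Rotations at C on the released spans (each span's end-slope, ×1/EI):
  span AC: triangular load, peak 29: 7w₀L³/(360EI) = 310.9/EI
  span CE: point load 133 at a = 4.5: Pab(L + b)/(6LEI) = 673.3/EI
  relative rotation θ_0 = (310.9 + 673.3)/EI = 984.2/EI
A unit hogging moment at C produces rotation L₁/(3EI) + L₂/(3EI) = 5.733/EI.
Compatibility: M_C·(L₁+L₂)/(3EI) = θ_0, giving M_C = 171.7 kip·ft (hogging).
Span CE, ΣM about E: R_C^{CE}·9 = 598.5 + 171.7, so R_C^{CE} = 85.57 kip and R_E = 133 − 85.57 = 47.43 kip.

R_E = 47.43 kip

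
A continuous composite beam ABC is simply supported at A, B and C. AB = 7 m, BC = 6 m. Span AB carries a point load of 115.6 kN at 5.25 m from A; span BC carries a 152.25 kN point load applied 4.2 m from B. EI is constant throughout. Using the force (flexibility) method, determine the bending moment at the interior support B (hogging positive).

M_B = 129 kN·m

Insert a hinge at B; M_B is the redundant, and each span becomes simply supported.
Rotations at B on the released spans (each span's end-slope, ×1/EI):
  span AB: point load 115.6 at a = 5.25: Pab(L + a)/(6LEI) = 309.8/EI
  span BC: point load 152.25 at a = 4.2: Pab(L + b)/(6LEI) = 249.4/EI
  relative rotation θ_0 = (309.8 + 249.4)/EI = 559.2/EI
A unit hogging moment at B produces rotation L₁/(3EI) + L₂/(3EI) = 4.333/EI.
Slope continuity at B: θ_0 = M_B·4.333/EI, so M_B = 559.2/4.333 = 129 kN·m (hogging).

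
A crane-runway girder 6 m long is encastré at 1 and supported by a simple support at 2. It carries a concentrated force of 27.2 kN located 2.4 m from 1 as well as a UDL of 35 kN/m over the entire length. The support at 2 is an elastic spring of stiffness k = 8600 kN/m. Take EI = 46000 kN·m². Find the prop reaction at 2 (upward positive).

R_2 = 78.57 kN

Release the roller at 2. Primary structure: cantilever fixed at 1.
Deflection at 2 on the released cantilever, summing each load's contribution:
  point load 27.2 at a = 2.4: Pa²(3L − a)/(6EI) = 407.3/EI
  UDL 35: wL⁴/(8EI) = 5670/EI
  δ_0 = 6077/EI
Tip deflection under a unit load at 2: L³/(3EI) = 72/EI.
With EI = 46000 kN·m²: δ_0 = 0.13212 m and δ_{22} = 0.001565 m/kN.
Compatibility — the spring shortens by R_2/k under the reaction it provides: δ_0 − R_2·δ_{22} = R_2/k. With 1/k = 0.000116 m/kN, R_2 = δ_0 / (δ_{22} + 1/k) = 0.13212 / (0.001565 + 0.000116) = 78.57 kN.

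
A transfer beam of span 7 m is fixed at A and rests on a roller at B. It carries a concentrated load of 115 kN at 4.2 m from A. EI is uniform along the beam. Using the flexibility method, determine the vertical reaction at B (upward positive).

Remove the prop at B; the released (primary) structure is a cantilever built in at A.
Primary-structure tip deflection at B by superposition:
  point load 115 at a = 4.2: Pa²(3L − a)/(6EI) = 5680/EI
Tip deflection under a unit load at B: L³/(3EI) = 114.3/EI.
Compatibility at B: δ_0 − R_B·δ_{BB} = 0, so R_B = 5680/114.3 = 49.68 kN.

R_B = 49.68 kN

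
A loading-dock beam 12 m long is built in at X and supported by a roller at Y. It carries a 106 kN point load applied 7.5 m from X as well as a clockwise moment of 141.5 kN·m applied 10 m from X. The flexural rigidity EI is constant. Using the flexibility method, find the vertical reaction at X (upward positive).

Choose R_Y as the redundant. The primary structure is the cantilever fixed at X.
Downward deflection at the released point Y due to the loads:
  point load 106 at a = 7.5: Pa²(3L − a)/(6EI) = 28322/EI
  clockwise couple 141.5 at a = 10: M₀a(2L − a)/(2EI) = 9905/EI
  δ_0 = 38227/EI
Tip deflection under a unit load at Y: L³/(3EI) = 576/EI.
Compatibility at Y: δ_0 − R_Y·δ_{YY} = 0, so R_Y = 38227/576 = 66.37 kN.
Vertical equilibrium: R_X = ΣP − R_Y = 106 − 66.37 = 39.63 kN.

R_X = 39.63 kN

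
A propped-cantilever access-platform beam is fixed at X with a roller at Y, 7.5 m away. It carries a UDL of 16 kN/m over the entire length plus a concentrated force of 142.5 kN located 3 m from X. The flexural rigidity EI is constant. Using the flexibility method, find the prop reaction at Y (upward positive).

Take the reaction at Y as the redundant and release it; the primary structure is a cantilever fixed at X.
Deflection at Y on the released cantilever, summing each load's contribution:
  UDL 16: wL⁴/(8EI) = 6328/EI
  point load 142.5 at a = 3: Pa²(3L − a)/(6EI) = 4168/EI
  δ_0 = 10496/EI
Flexibility coefficient — unit upward force at Y: δ_{YY} = L³/(3EI) = 140.6/EI.
Compatibility at Y: δ_0 − R_Y·δ_{YY} = 0, so R_Y = 10496/140.6 = 74.64 kN.

R_Y = 74.64 kN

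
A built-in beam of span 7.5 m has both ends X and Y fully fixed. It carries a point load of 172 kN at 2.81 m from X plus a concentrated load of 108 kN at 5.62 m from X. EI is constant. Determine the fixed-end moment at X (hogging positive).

Take the two fixed-end moments M_X, M_Y as redundants; the released structure is the simple span XY.
Simple-span end rotations at X and Y under the given loads:
  at X: point load 172 at a = 2.81: Pab(L + b)/(6LEI) = 614/EI
  at Y: point load 172 at a = 2.81: Pab(L + a)/(6LEI) = 519.3/EI
  at X: point load 108 at a = 5.62: Pab(L + b)/(6LEI) = 237.9/EI
  at Y: point load 108 at a = 5.62: Pab(L + a)/(6LEI) = 332.7/EI
  θ_X0 = 851.9/EI,  θ_Y0 = 852/EI
Flexibility coefficients: a unit moment at one end gives L/(3EI) there and L/(6EI) at the far end, so f₁₁ = f₂₂ = 2.5/EI and f₁₂ = f₂₁ = 1.25/EI.
Compatibility — zero rotation at each built-in end:
  2.5 M_X + 1.25 M_Y = 851.9
  1.25 M_X + 2.5 M_Y = 852
Solving the pair gives M_X = 227.1 kN·m and M_Y = 227.2 kN·m (hogging).

M_X = 227.1 kN·m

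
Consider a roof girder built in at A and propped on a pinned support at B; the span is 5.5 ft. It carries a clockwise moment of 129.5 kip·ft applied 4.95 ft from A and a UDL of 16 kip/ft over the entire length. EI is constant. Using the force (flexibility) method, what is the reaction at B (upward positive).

Remove the prop at B; the released (primary) structure is a cantilever built in at A.
Primary-structure tip deflection at B by superposition:
  clockwise couple 129.5 at a = 4.95: M₀a(2L − a)/(2EI) = 1939/EI
  UDL 16: wL⁴/(8EI) = 1830/EI
  δ_0 = 3769/EI
Flexibility coefficient — unit upward force at B: δ_{BB} = L³/(3EI) = 55.46/EI.
The prop prevents deflection at B: R_B = δ_0/δ_{BB} = 3769/55.46 = 67.97 kip.

R_B = 67.97 kip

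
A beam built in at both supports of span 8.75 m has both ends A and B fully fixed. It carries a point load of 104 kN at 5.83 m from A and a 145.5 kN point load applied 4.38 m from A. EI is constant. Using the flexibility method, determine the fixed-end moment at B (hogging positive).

M_B = 294.1 kN·m

Release both end moments; the primary structure is a simply-supported span AB with redundants M_A and M_B.
Simple-span end rotations at A and B under the given loads:
  at A: point load 104 at a = 5.83: Pab(L + b)/(6LEI) = 393.5/EI
  at B: point load 104 at a = 5.83: Pab(L + a)/(6LEI) = 491.7/EI
  at A: point load 145.5 at a = 4.38: Pab(L + b)/(6LEI) = 696/EI
  at B: point load 145.5 at a = 4.38: Pab(L + a)/(6LEI) = 696.5/EI
  θ_A0 = 1090/EI,  θ_B0 = 1188/EI
Flexibility coefficients: a unit moment at one end gives L/(3EI) there and L/(6EI) at the far end, so f₁₁ = f₂₂ = 2.917/EI and f₁₂ = f₂₁ = 1.458/EI.
Compatibility — zero rotation at each built-in end:
  2.917 M_A + 1.458 M_B = 1090
  1.458 M_A + 2.917 M_B = 1188
Solving the pair gives M_A = 226.5 kN·m and M_B = 294.1 kN·m (hogging).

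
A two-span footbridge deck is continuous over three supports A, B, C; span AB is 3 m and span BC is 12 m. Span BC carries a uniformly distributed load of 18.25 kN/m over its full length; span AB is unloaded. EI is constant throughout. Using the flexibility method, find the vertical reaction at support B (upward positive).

Take M_B as the redundant. Released structure: two simple spans AB and BC with a hinge at B.
Rotations at B on the released spans (each span's end-slope, ×1/EI):
  span BC: UDL 18.25: wL³/(24EI) = 1314/EI
  relative rotation θ_0 = (0 + 1314)/EI = 1314/EI
A unit hogging moment at B produces rotation L₁/(3EI) + L₂/(3EI) = 5/EI.
Slope continuity at B: θ_0 = M_B·5/EI, so M_B = 1314/5 = 262.8 kN·m (hogging).
Span AB, ΣM about A with M_B applied at B: R_B^{AB}·3 = 0 + 262.8, so R_B^{AB} = 87.6 kN and R_A = 0 − 87.6 = -87.6 kN.
Span BC, ΣM about C: R_B^{BC}·12 = 1314 + 262.8, so R_B^{BC} = 131.4 kN and R_C = 219 − 131.4 = 87.6 kN.
R_B = 87.6 + 131.4 = 219 kN.

R_B = 219 kN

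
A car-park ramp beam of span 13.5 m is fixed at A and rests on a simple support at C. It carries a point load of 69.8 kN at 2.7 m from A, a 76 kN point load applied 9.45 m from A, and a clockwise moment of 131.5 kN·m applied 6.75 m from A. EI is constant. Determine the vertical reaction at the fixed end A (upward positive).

Choose R_C as the redundant. The primary structure is the cantilever fixed at A.
Primary-structure tip deflection at C by superposition:
  point load 69.8 at a = 2.7: Pa²(3L − a)/(6EI) = 3206/EI
  point load 76 at a = 9.45: Pa²(3L − a)/(6EI) = 35123/EI
  clockwise couple 131.5 at a = 6.75: M₀a(2L − a)/(2EI) = 8987/EI
  δ_0 = 47316/EI
Flexibility coefficient — unit upward force at C: δ_{CC} = L³/(3EI) = 820.1/EI.
Compatibility at C: δ_0 − R_C·δ_{CC} = 0, so R_C = 47316/820.1 = 57.69 kN.
Vertical equilibrium: R_A = ΣP − R_C = 145.8 − 57.69 = 88.11 kN.

R_A = 88.11 kN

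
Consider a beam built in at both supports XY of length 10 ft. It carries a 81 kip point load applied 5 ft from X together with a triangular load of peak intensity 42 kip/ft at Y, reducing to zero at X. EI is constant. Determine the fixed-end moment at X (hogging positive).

M_X = 241.2 kip·ft

Release both end moments; the primary structure is a simply-supported span XY with redundants M_X and M_Y.
Simple-span end rotations at X and Y under the given loads:
  at X: point load 81 at a = 5: Pab(L + b)/(6LEI) = 506.2/EI
  at Y: point load 81 at a = 5: Pab(L + a)/(6LEI) = 506.2/EI
  at X: triangular load, peak 42: 7w₀L³/(360EI) = 816.7/EI
  at Y: triangular load, peak 42: w₀L³/(45EI) = 933.3/EI
  θ_X0 = 1323/EI,  θ_Y0 = 1440/EI
Flexibility coefficients: a unit moment at one end gives L/(3EI) there and L/(6EI) at the far end, so f₁₁ = f₂₂ = 3.333/EI and f₁₂ = f₂₁ = 1.667/EI.
Compatibility — zero rotation at each built-in end:
  3.333 M_X + 1.667 M_Y = 1323
  1.667 M_X + 3.333 M_Y = 1440
Solving the pair gives M_X = 241.2 kip·ft and M_Y = 311.2 kip·ft (hogging).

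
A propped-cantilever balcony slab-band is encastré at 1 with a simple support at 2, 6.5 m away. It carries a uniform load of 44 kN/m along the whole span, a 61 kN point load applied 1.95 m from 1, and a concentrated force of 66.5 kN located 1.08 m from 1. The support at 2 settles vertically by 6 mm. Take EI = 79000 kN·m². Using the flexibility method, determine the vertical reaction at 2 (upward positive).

R_2 = 112.1 kN

Release the roller at 2. Primary structure: cantilever fixed at 1.
Primary-structure tip deflection at 2 by superposition:
  UDL 44: wL⁴/(8EI) = 9818/EI
  point load 61 at a = 1.95: Pa²(3L − a)/(6EI) = 678.5/EI
  point load 66.5 at a = 1.08: Pa²(3L − a)/(6EI) = 238.1/EI
  δ_0 = 10734/EI
Tip deflection under a unit load at 2: L³/(3EI) = 91.54/EI.
With EI = 79000 kN·m²: δ_0 = 0.13588 m and δ_{22} = 0.001159 m/kN.
Compatibility — the beam at 2 must follow the support down by 0.006 m: δ_0 − R_2·δ_{22} = 0.006, so R_2 = (0.13588 − 0.006)/0.001159 = 112.1 kN.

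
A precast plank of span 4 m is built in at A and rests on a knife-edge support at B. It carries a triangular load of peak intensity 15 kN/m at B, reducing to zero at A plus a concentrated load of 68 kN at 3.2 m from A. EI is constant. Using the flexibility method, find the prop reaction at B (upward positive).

Release the roller at B. Primary structure: cantilever fixed at A.
Primary-structure tip deflection at B by superposition:
  triangular load, peak 15 at the free end: 11w₀L⁴/(120EI) = 352/EI
  point load 68 at a = 3.2: Pa²(3L − a)/(6EI) = 1021/EI
  δ_0 = 1373/EI
Flexibility coefficient — unit upward force at B: δ_{BB} = L³/(3EI) = 21.33/EI.
The prop prevents deflection at B: R_B = δ_0/δ_{BB} = 1373/21.33 = 64.37 kN.

R_B = 64.37 kN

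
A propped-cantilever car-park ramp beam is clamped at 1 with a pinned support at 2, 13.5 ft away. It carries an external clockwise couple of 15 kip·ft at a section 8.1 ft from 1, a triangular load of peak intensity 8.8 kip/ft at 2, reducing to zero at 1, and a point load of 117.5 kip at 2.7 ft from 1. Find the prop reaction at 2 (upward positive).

R_2 = 40.65 kip

Remove the prop at 2; the released (primary) structure is a cantilever built in at 1.
Downward deflection at the released point 2 due to the loads:
  clockwise couple 15 at a = 8.1: M₀a(2L − a)/(2EI) = 1148/EI
  triangular load, peak 8.8 at the free end: 11w₀L⁴/(120EI) = 26793/EI
  point load 117.5 at a = 2.7: Pa²(3L − a)/(6EI) = 5396/EI
  δ_0 = 33338/EI
Flexibility coefficient — unit upward force at 2: δ_{22} = L³/(3EI) = 820.1/EI.
Compatibility at 2: δ_0 − R_2·δ_{22} = 0, so R_2 = 33338/820.1 = 40.65 kip.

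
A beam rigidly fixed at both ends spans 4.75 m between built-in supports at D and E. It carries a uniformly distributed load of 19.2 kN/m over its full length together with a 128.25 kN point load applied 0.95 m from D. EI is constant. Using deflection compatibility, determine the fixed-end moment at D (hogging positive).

Take the two fixed-end moments M_D, M_E as redundants; the released structure is the simple span DE.
End rotations of the released simple span under the applied load (×1/EI):
  at D: UDL 19.2: wL³/(24EI) = 85.74/EI
  at E: UDL 19.2: wL³/(24EI) = 85.74/EI
  at D: point load 128.25 at a = 0.95: Pab(L + b)/(6LEI) = 138.9/EI
  at E: point load 128.25 at a = 0.95: Pab(L + a)/(6LEI) = 92.6/EI
  θ_D0 = 224.6/EI,  θ_E0 = 178.3/EI
Flexibility coefficients: a unit moment at one end gives L/(3EI) there and L/(6EI) at the far end, so f₁₁ = f₂₂ = 1.583/EI and f₁₂ = f₂₁ = 0.7917/EI.
Compatibility — zero rotation at each built-in end:
  1.583 M_D + 0.7917 M_E = 224.6
  0.7917 M_D + 1.583 M_E = 178.3
Solving the pair gives M_D = 114.1 kN·m and M_E = 55.59 kN·m (hogging).

M_D = 114.1 kN·m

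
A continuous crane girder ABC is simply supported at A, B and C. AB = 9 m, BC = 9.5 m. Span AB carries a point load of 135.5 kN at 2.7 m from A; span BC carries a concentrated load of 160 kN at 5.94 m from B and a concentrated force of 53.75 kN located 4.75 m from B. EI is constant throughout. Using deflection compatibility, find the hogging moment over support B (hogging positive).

M_B = 255.9 kN·m

Insert a hinge at B; M_B is the redundant, and each span becomes simply supported.
Rotations at B on the released spans (each span's end-slope, ×1/EI):
  span AB: point load 135.5 at a = 2.7: Pab(L + a)/(6LEI) = 499.4/EI
  span BC: point load 160 at a = 5.94: Pab(L + b)/(6LEI) = 775.2/EI
  span BC: point load 53.75 at a = 4.75: Pab(L + b)/(6LEI) = 303.2/EI
  relative rotation θ_0 = (499.4 + 1078)/EI = 1578/EI
A unit hogging moment at B produces rotation L₁/(3EI) + L₂/(3EI) = 6.167/EI.
Slope continuity at B: θ_0 = M_B·6.167/EI, so M_B = 1578/6.167 = 255.9 kN·m (hogging).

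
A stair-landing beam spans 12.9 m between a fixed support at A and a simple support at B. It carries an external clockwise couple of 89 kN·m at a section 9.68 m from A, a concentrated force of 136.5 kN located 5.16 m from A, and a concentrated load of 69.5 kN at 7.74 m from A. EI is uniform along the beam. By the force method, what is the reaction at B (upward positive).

R_B = 68.12 kN

Remove the prop at B; the released (primary) structure is a cantilever built in at A.
Primary-structure tip deflection at B by superposition:
  clockwise couple 89 at a = 9.68: M₀a(2L − a)/(2EI) = 6944/EI
  point load 136.5 at a = 5.16: Pa²(3L − a)/(6EI) = 20316/EI
  point load 69.5 at a = 7.74: Pa²(3L − a)/(6EI) = 21484/EI
  δ_0 = 48744/EI
Tip deflection under a unit load at B: L³/(3EI) = 715.6/EI.
Compatibility at B: δ_0 − R_B·δ_{BB} = 0, so R_B = 48744/715.6 = 68.12 kN.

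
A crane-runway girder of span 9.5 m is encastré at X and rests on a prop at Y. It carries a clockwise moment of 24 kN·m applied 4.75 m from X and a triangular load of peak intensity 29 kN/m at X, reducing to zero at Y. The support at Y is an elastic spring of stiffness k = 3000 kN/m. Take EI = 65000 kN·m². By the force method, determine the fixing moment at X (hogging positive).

M_X = 191.8 kN·m

Release the roller at Y. Primary structure: cantilever fixed at X.
Downward deflection at the released point Y due to the loads:
  clockwise couple 24 at a = 4.75: M₀a(2L − a)/(2EI) = 812.2/EI
  triangular load, peak 29 at the fixed end: w₀L⁴/(30EI) = 7874/EI
  δ_0 = 8686/EI
Flexibility coefficient — unit upward force at Y: δ_{YY} = L³/(3EI) = 285.8/EI.
With EI = 65000 kN·m²: δ_0 = 0.13363 m and δ_{YY} = 0.004397 m/kN.
Compatibility — the spring shortens by R_Y/k under the reaction it provides: δ_0 − R_Y·δ_{YY} = R_Y/k. With 1/k = 0.000333 m/kN, R_Y = δ_0 / (δ_{YY} + 1/k) = 0.13363 / (0.004397 + 0.000333) = 28.25 kN.
Moment equilibrium about X: M_X = Σ(load moments about X) − R_Y·L = 460.2 − 28.25×9.5 = 191.8 kN·m.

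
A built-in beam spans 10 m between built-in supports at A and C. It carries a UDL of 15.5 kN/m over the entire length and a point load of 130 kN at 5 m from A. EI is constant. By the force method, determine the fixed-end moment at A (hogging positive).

Release both end moments; the primary structure is a simply-supported span AC with redundants M_A and M_C.
End rotations of the released simple span under the applied load (×1/EI):
  at A: UDL 15.5: wL³/(24EI) = 645.8/EI
  at C: UDL 15.5: wL³/(24EI) = 645.8/EI
  at A: point load 130 at a = 5: Pab(L + b)/(6LEI) = 812.5/EI
  at C: point load 130 at a = 5: Pab(L + a)/(6LEI) = 812.5/EI
  θ_A0 = 1458/EI,  θ_C0 = 1458/EI
Flexibility coefficients: a unit moment at one end gives L/(3EI) there and L/(6EI) at the far end, so f₁₁ = f₂₂ = 3.333/EI and f₁₂ = f₂₁ = 1.667/EI.
Compatibility — zero rotation at each built-in end:
  3.333 M_A + 1.667 M_C = 1458
  1.667 M_A + 3.333 M_C = 1458
Solving the pair gives M_A = 291.7 kN·m and M_C = 291.7 kN·m (hogging).

M_A = 291.7 kN·m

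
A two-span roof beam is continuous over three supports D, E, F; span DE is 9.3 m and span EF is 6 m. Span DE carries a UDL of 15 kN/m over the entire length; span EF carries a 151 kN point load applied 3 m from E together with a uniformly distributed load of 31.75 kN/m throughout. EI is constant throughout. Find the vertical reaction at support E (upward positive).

R_E = 301.2 kN

Release continuity at E by inserting a hinge; the redundant is the internal moment M_E. The primary structure is two simply-supported spans DE and EF.
Discontinuity in slope at E on the released structure — sum the simple-span end rotations:
  span DE: UDL 15: wL³/(24EI) = 502.7/EI
  span EF: point load 151 at a = 3: Pab(L + b)/(6LEI) = 339.8/EI
  span EF: UDL 31.75: wL³/(24EI) = 285.8/EI
  relative rotation θ_0 = (502.7 + 625.5)/EI = 1128/EI
A unit hogging moment at E produces rotation L₁/(3EI) + L₂/(3EI) = 5.1/EI.
Slope continuity at E: θ_0 = M_E·5.1/EI, so M_E = 1128/5.1 = 221.2 kN·m (hogging).
Span DE, ΣM about D with M_E applied at E: R_E^{DE}·9.3 = 648.7 + 221.2, so R_E^{DE} = 93.54 kN and R_D = 139.5 − 93.54 = 45.96 kN.
Span EF, ΣM about F: R_E^{EF}·6 = 1024 + 221.2, so R_E^{EF} = 207.6 kN and R_F = 341.5 − 207.6 = 133.9 kN.
R_E = 93.54 + 207.6 = 301.2 kN.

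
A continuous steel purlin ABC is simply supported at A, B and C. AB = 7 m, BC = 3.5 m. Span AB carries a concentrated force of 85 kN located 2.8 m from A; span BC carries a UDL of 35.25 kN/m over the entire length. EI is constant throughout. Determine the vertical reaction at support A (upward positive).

Take M_B as the redundant. Released structure: two simple spans AB and BC with a hinge at B.
Discontinuity in slope at B on the released structure — sum the simple-span end rotations:
  span AB: point load 85 at a = 2.8: Pab(L + a)/(6LEI) = 233.2/EI
  span BC: UDL 35.25: wL³/(24EI) = 62.97/EI
  relative rotation θ_0 = (233.2 + 62.97)/EI = 296.2/EI
A unit hogging moment at B produces rotation L₁/(3EI) + L₂/(3EI) = 3.5/EI.
Slope continuity at B: θ_0 = M_B·3.5/EI, so M_B = 296.2/3.5 = 84.63 kN·m (hogging).
Span AB, ΣM about A with M_B applied at B: R_B^{AB}·7 = 238 + 84.63, so R_B^{AB} = 46.09 kN and R_A = 85 − 46.09 = 38.91 kN.

R_A = 38.91 kN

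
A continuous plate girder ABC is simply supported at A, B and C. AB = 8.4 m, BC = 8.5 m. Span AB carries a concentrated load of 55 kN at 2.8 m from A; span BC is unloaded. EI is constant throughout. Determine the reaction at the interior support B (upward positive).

Insert a hinge at B; M_B is the redundant, and each span becomes simply supported.
Rotations at B on the released spans (each span's end-slope, ×1/EI):
  span AB: point load 55 at a = 2.8: Pab(L + a)/(6LEI) = 191.6/EI
  relative rotation θ_0 = (191.6 + 0)/EI = 191.6/EI
A unit hogging moment at B produces rotation L₁/(3EI) + L₂/(3EI) = 5.633/EI.
Compatibility: M_B·(L₁+L₂)/(3EI) = θ_0, giving M_B = 34.02 kN·m (hogging).
Span AB, ΣM about A with M_B applied at B: R_B^{AB}·8.4 = 154 + 34.02, so R_B^{AB} = 22.38 kN and R_A = 55 − 22.38 = 32.62 kN.
Span BC, ΣM about C: R_B^{BC}·8.5 = 0 + 34.02, so R_B^{BC} = 4.002 kN and R_C = 0 − 4.002 = -4.002 kN.
R_B = 22.38 + 4.002 = 26.39 kN.

R_B = 26.39 kN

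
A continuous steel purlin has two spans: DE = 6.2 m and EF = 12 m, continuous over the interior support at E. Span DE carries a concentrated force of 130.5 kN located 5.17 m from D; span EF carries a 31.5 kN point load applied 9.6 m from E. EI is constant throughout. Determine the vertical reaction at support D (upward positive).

R_D = 12.17 kN

Insert a hinge at E; M_E is the redundant, and each span becomes simply supported.
Rotations at E on the released spans (each span's end-slope, ×1/EI):
  span DE: point load 130.5 at a = 5.17: Pab(L + a)/(6LEI) = 212.4/EI
  span EF: point load 31.5 at a = 9.6: Pab(L + b)/(6LEI) = 145.2/EI
  relative rotation θ_0 = (212.4 + 145.2)/EI = 357.6/EI
A unit hogging moment at E produces rotation L₁/(3EI) + L₂/(3EI) = 6.067/EI.
Compatibility: M_E·(L₁+L₂)/(3EI) = θ_0, giving M_E = 58.94 kN·m (hogging).
Span DE, ΣM about D with M_E applied at E: R_E^{DE}·6.2 = 674.7 + 58.94, so R_E^{DE} = 118.3 kN and R_D = 130.5 − 118.3 = 12.17 kN.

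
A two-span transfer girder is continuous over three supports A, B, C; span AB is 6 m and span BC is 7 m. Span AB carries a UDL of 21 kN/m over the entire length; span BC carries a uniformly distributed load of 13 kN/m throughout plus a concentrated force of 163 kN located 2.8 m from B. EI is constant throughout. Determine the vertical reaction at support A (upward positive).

Release continuity at B by inserting a hinge; the redundant is the internal moment M_B. The primary structure is two simply-supported spans AB and BC.
Rotations at B on the released spans (each span's end-slope, ×1/EI):
  span AB: UDL 21: wL³/(24EI) = 189/EI
  span BC: UDL 13: wL³/(24EI) = 185.8/EI
  span BC: point load 163 at a = 2.8: Pab(L + b)/(6LEI) = 511.2/EI
  relative rotation θ_0 = (189 + 697)/EI = 886/EI
A unit hogging moment at B produces rotation L₁/(3EI) + L₂/(3EI) = 4.333/EI.
Compatibility: M_B·(L₁+L₂)/(3EI) = θ_0, giving M_B = 204.5 kN·m (hogging).
Span AB, ΣM about A with M_B applied at B: R_B^{AB}·6 = 378 + 204.5, so R_B^{AB} = 97.08 kN and R_A = 126 − 97.08 = 28.92 kN.

R_A = 28.92 kN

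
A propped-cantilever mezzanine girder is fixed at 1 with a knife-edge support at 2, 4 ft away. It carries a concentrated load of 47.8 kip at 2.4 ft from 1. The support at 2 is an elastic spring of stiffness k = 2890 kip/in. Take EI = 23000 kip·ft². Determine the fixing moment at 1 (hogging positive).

M_1 = 34.61 kip·ft

Take the reaction at 2 as the redundant and release it; the primary structure is a cantilever fixed at 1.
Free-end deflection of the primary structure under the applied loading (downward +):
  point load 47.8 at a = 2.4: Pa²(3L − a)/(6EI) = 440.5/EI
Flexibility coefficient — unit upward force at 2: δ_{22} = L³/(3EI) = 21.33/EI.
With EI = 23000 kip·ft²: δ_0 = 0.019153 ft and δ_{22} = 0.000928 ft/kip.
Compatibility — the spring shortens by R_2/k under the reaction it provides: δ_0 − R_2·δ_{22} = R_2/k. With 1/k = 1/(2890×12) ft/kip = 0.000029 ft/kip, R_2 = δ_0 / (δ_{22} + 1/k) = 0.019153 / (0.000928 + 0.000029) = 20.03 kip.
Moment equilibrium about 1: M_1 = Σ(load moments about 1) − R_2·L = 114.7 − 20.03×4 = 34.61 kip·ft.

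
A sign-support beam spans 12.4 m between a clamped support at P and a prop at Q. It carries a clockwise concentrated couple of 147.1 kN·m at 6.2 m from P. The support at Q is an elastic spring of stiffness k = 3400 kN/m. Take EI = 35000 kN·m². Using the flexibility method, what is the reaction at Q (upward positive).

Choose R_Q as the redundant. The primary structure is the cantilever fixed at P.
Downward deflection at the released point Q due to the loads:
  clockwise couple 147.1 at a = 6.2: M₀a(2L − a)/(2EI) = 8482/EI
Flexibility coefficient — unit upward force at Q: δ_{QQ} = L³/(3EI) = 635.5/EI.
With EI = 35000 kN·m²: δ_0 = 0.24234 m and δ_{QQ} = 0.018158 m/kN.
Compatibility — the spring shortens by R_Q/k under the reaction it provides: δ_0 − R_Q·δ_{QQ} = R_Q/k. With 1/k = 0.000294 m/kN, R_Q = δ_0 / (δ_{QQ} + 1/k) = 0.24234 / (0.018158 + 0.000294) = 13.13 kN.

R_Q = 13.13 kN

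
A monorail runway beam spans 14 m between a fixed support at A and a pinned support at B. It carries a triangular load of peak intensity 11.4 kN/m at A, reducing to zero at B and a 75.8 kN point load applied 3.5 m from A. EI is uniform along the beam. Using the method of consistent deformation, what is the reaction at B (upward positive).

R_B = 22.47 kN

Choose R_B as the redundant. The primary structure is the cantilever fixed at A.
Primary-structure tip deflection at B by superposition:
  triangular load, peak 11.4 at the fixed end: w₀L⁴/(30EI) = 14598/EI
  point load 75.8 at a = 3.5: Pa²(3L − a)/(6EI) = 5958/EI
  δ_0 = 20556/EI
Flexibility coefficient — unit upward force at B: δ_{BB} = L³/(3EI) = 914.7/EI.
Compatibility at B: δ_0 − R_B·δ_{BB} = 0, so R_B = 20556/914.7 = 22.47 kN.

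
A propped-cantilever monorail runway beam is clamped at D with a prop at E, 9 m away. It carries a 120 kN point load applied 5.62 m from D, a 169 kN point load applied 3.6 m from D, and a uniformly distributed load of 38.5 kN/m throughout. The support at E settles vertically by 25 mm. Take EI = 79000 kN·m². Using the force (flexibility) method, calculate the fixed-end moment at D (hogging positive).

M_D = 929.2 kN·m

Release the roller at E. Primary structure: cantilever fixed at D.
Free-end deflection of the primary structure under the applied loading (downward +):
  point load 120 at a = 5.62: Pa²(3L − a)/(6EI) = 13505/EI
  point load 169 at a = 3.6: Pa²(3L − a)/(6EI) = 8542/EI
  UDL 38.5: wL⁴/(8EI) = 31575/EI
  δ_0 = 53622/EI
Tip deflection under a unit load at E: L³/(3EI) = 243/EI.
With EI = 79000 kN·m²: δ_0 = 0.67876 m and δ_{EE} = 0.003076 m/kN.
Compatibility — the beam at E must follow the support down by 0.025 m: δ_0 − R_E·δ_{EE} = 0.025, so R_E = (0.67876 − 0.025)/0.003076 = 212.5 kN.
Moment equilibrium about D: M_D = Σ(load moments about D) − R_E·L = 2842 − 212.5×9 = 929.2 kN·m.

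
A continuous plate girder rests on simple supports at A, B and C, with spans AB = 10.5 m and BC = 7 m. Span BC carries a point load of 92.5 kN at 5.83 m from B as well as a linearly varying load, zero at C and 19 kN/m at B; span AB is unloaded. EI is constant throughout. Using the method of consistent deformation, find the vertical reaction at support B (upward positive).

Release continuity at B by inserting a hinge; the redundant is the internal moment M_B. The primary structure is two simply-supported spans AB and BC.
End slopes at the hinge B, treating each span as simply supported:
  span BC: point load 92.5 at a = 5.83: Pab(L + b)/(6LEI) = 122.7/EI
  span BC: triangular load, peak 19: w₀L³/(45EI) = 144.8/EI
  relative rotation θ_0 = (0 + 267.6)/EI = 267.6/EI
A unit hogging moment at B produces rotation L₁/(3EI) + L₂/(3EI) = 5.833/EI.
Slope continuity at B: θ_0 = M_B·5.833/EI, so M_B = 267.6/5.833 = 45.87 kN·m (hogging).
Span AB, ΣM about A with M_B applied at B: R_B^{AB}·10.5 = 0 + 45.87, so R_B^{AB} = 4.368 kN and R_A = 0 − 4.368 = -4.368 kN.
Span BC, ΣM about C: R_B^{BC}·7 = 418.6 + 45.87, so R_B^{BC} = 66.35 kN and R_C = 159 − 66.35 = 92.65 kN.
R_B = 4.368 + 66.35 = 70.71 kN.

R_B = 70.71 kN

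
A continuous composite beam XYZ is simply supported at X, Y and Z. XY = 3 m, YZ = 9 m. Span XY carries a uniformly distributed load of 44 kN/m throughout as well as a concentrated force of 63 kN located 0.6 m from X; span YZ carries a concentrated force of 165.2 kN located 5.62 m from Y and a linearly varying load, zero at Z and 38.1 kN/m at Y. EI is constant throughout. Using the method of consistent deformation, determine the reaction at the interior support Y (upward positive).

R_Y = 411 kN

Release continuity at Y by inserting a hinge; the redundant is the internal moment M_Y. The primary structure is two simply-supported spans XY and YZ.
Rotations at Y on the released spans (each span's end-slope, ×1/EI):
  span XY: UDL 44: wL³/(24EI) = 49.5/EI
  span XY: point load 63 at a = 0.6: Pab(L + a)/(6LEI) = 18.14/EI
  span YZ: point load 165.2 at a = 5.62: Pab(L + b)/(6LEI) = 719.4/EI
  span YZ: triangular load, peak 38.1: w₀L³/(45EI) = 617.2/EI
  relative rotation θ_0 = (67.64 + 1337)/EI = 1404/EI
A unit hogging moment at Y produces rotation L₁/(3EI) + L₂/(3EI) = 4/EI.
Slope continuity at Y: θ_0 = M_Y·4/EI, so M_Y = 1404/4 = 351.1 kN·m (hogging).
Span XY, ΣM about X with M_Y applied at Y: R_Y^{XY}·3 = 235.8 + 351.1, so R_Y^{XY} = 195.6 kN and R_X = 195 − 195.6 = -0.6247 kN.
Span YZ, ΣM about Z: R_Y^{YZ}·9 = 1587 + 351.1, so R_Y^{YZ} = 215.4 kN and R_Z = 336.6 − 215.4 = 121.3 kN.
R_Y = 195.6 + 215.4 = 411 kN.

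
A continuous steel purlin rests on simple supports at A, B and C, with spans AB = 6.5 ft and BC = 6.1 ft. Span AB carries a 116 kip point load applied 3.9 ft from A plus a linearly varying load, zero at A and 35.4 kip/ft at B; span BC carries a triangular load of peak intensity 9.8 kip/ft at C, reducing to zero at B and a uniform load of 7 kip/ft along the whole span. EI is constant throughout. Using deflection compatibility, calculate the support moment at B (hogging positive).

Take M_B as the redundant. Released structure: two simple spans AB and BC with a hinge at B.
End slopes at the hinge B, treating each span as simply supported:
  span AB: point load 116 at a = 3.9: Pab(L + a)/(6LEI) = 313.7/EI
  span AB: triangular load, peak 35.4: w₀L³/(45EI) = 216/EI
  span BC: triangular load, peak 9.8: 7w₀L³/(360EI) = 43.25/EI
  span BC: UDL 7: wL³/(24EI) = 66.2/EI
  relative rotation θ_0 = (529.7 + 109.5)/EI = 639.2/EI
A unit hogging moment at B produces rotation L₁/(3EI) + L₂/(3EI) = 4.2/EI.
Slope continuity at B: θ_0 = M_B·4.2/EI, so M_B = 639.2/4.2 = 152.2 kip·ft (hogging).

M_B = 152.2 kip·ft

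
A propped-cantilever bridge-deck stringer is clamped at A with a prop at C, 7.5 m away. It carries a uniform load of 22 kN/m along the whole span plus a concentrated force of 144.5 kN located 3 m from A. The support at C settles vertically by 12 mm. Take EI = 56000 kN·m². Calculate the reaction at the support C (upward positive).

R_C = 87.15 kN

Remove the prop at C; the released (primary) structure is a cantilever built in at A.
Downward deflection at the released point C due to the loads:
  UDL 22: wL⁴/(8EI) = 8701/EI
  point load 144.5 at a = 3: Pa²(3L − a)/(6EI) = 4227/EI
  δ_0 = 12928/EI
Flexibility coefficient — unit upward force at C: δ_{CC} = L³/(3EI) = 140.6/EI.
With EI = 56000 kN·m²: δ_0 = 0.23085 m and δ_{CC} = 0.002511 m/kN.
Compatibility — the beam at C must follow the support down by 0.012 m: δ_0 − R_C·δ_{CC} = 0.012, so R_C = (0.23085 − 0.012)/0.002511 = 87.15 kN.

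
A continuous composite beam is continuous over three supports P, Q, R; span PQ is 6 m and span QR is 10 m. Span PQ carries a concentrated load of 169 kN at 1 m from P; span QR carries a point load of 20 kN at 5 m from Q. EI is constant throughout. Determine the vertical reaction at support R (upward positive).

R_R = 4.576 kN

Insert a hinge at Q; M_Q is the redundant, and each span becomes simply supported.
Discontinuity in slope at Q on the released structure — sum the simple-span end rotations:
  span PQ: point load 169 at a = 1: Pab(L + a)/(6LEI) = 164.3/EI
  span QR: point load 20 at a = 5: Pab(L + b)/(6LEI) = 125/EI
  relative rotation θ_0 = (164.3 + 125)/EI = 289.3/EI
A unit hogging moment at Q produces rotation L₁/(3EI) + L₂/(3EI) = 5.333/EI.
Slope continuity at Q: θ_0 = M_Q·5.333/EI, so M_Q = 289.3/5.333 = 54.24 kN·m (hogging).
Span QR, ΣM about R: R_Q^{QR}·10 = 100 + 54.24, so R_Q^{QR} = 15.42 kN and R_R = 20 − 15.42 = 4.576 kN.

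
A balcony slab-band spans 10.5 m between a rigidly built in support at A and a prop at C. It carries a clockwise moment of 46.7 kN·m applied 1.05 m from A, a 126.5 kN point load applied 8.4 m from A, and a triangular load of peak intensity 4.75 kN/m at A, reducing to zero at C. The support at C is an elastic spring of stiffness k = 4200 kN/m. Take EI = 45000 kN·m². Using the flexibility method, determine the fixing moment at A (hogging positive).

M_A = 222.9 kN·m

Choose R_C as the redundant. The primary structure is the cantilever fixed at A.
Deflection at C on the released cantilever, summing each load's contribution:
  clockwise couple 46.7 at a = 1.05: M₀a(2L − a)/(2EI) = 489.1/EI
  point load 126.5 at a = 8.4: Pa²(3L − a)/(6EI) = 34364/EI
  triangular load, peak 4.75 at the fixed end: w₀L⁴/(30EI) = 1925/EI
  δ_0 = 36778/EI
Tip deflection under a unit load at C: L³/(3EI) = 385.9/EI.
With EI = 45000 kN·m²: δ_0 = 0.81729 m and δ_{CC} = 0.008575 m/kN.
Compatibility — the spring shortens by R_C/k under the reaction it provides: δ_0 − R_C·δ_{CC} = R_C/k. With 1/k = 0.000238 m/kN, R_C = δ_0 / (δ_{CC} + 1/k) = 0.81729 / (0.008575 + 0.000238) = 92.74 kN.
Moment equilibrium about A: M_A = Σ(load moments about A) − R_C·L = 1197 − 92.74×10.5 = 222.9 kN·m.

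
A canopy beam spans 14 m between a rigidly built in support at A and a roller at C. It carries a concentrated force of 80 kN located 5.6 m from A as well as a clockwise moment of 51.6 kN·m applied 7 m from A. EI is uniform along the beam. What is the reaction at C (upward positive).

Release the roller at C. Primary structure: cantilever fixed at A.
Deflection at C on the released cantilever, summing each load's contribution:
  point load 80 at a = 5.6: Pa²(3L − a)/(6EI) = 15220/EI
  clockwise couple 51.6 at a = 7: M₀a(2L − a)/(2EI) = 3793/EI
  δ_0 = 19013/EI
Tip deflection under a unit load at C: L³/(3EI) = 914.7/EI.
The prop prevents deflection at C: R_C = δ_0/δ_{CC} = 19013/914.7 = 20.79 kN.

R_C = 20.79 kN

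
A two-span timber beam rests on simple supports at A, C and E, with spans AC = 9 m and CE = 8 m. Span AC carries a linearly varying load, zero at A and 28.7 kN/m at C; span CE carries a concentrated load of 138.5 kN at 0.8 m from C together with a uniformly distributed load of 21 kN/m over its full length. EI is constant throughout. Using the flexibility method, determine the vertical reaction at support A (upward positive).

R_A = 20.2 kN

Release continuity at C by inserting a hinge; the redundant is the internal moment M_C. The primary structure is two simply-supported spans AC and CE.
Discontinuity in slope at C on the released structure — sum the simple-span end rotations:
  span AC: triangular load, peak 28.7: w₀L³/(45EI) = 464.9/EI
  span CE: point load 138.5 at a = 0.8: Pab(L + b)/(6LEI) = 252.6/EI
  span CE: UDL 21: wL³/(24EI) = 448/EI
  relative rotation θ_0 = (464.9 + 700.6)/EI = 1166/EI
A unit hogging moment at C produces rotation L₁/(3EI) + L₂/(3EI) = 5.667/EI.
Slope continuity at C: θ_0 = M_C·5.667/EI, so M_C = 1166/5.667 = 205.7 kN·m (hogging).
Span AC, ΣM about A with M_C applied at C: R_C^{AC}·9 = 774.9 + 205.7, so R_C^{AC} = 109 kN and R_A = 129.2 − 109 = 20.2 kN.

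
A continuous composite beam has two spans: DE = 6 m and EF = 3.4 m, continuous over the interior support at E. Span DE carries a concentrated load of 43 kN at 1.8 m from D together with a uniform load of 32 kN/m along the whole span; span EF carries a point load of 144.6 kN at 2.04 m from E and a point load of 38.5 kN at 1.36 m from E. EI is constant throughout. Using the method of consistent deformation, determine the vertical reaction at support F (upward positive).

R_F = 57.05 kN

Release continuity at E by inserting a hinge; the redundant is the internal moment M_E. The primary structure is two simply-supported spans DE and EF.
End slopes at the hinge E, treating each span as simply supported:
  span DE: point load 43 at a = 1.8: Pab(L + a)/(6LEI) = 70.43/EI
  span DE: UDL 32: wL³/(24EI) = 288/EI
  span EF: point load 144.6 at a = 2.04: Pab(L + b)/(6LEI) = 93.61/EI
  span EF: point load 38.5 at a = 1.36: Pab(L + b)/(6LEI) = 28.48/EI
  relative rotation θ_0 = (358.4 + 122.1)/EI = 480.5/EI
A unit hogging moment at E produces rotation L₁/(3EI) + L₂/(3EI) = 3.133/EI.
Slope continuity at E: θ_0 = M_E·3.133/EI, so M_E = 480.5/3.133 = 153.4 kN·m (hogging).
Span EF, ΣM about F: R_E^{EF}·3.4 = 275.2 + 153.4, so R_E^{EF} = 126 kN and R_F = 183.1 − 126 = 57.05 kN.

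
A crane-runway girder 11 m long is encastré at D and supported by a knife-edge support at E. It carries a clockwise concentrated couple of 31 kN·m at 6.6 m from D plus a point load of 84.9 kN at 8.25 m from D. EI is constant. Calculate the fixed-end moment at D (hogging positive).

Choose R_E as the redundant. The primary structure is the cantilever fixed at D.
Primary-structure tip deflection at E by superposition:
  clockwise couple 31 at a = 6.6: M₀a(2L − a)/(2EI) = 1575/EI
  point load 84.9 at a = 8.25: Pa²(3L − a)/(6EI) = 23836/EI
  δ_0 = 25412/EI
Flexibility coefficient — unit upward force at E: δ_{EE} = L³/(3EI) = 443.7/EI.
Compatibility at E: δ_0 − R_E·δ_{EE} = 0, so R_E = 25412/443.7 = 57.28 kN.
Moment equilibrium about D: M_D = Σ(load moments about D) − R_E·L = 731.4 − 57.28×11 = 101.4 kN·m.

M_D = 101.4 kN·m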